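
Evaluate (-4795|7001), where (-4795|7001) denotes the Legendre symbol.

1

(-4795|7001)
  = (2206|7001)    [-4795 ≡ 2206 mod 7001]
  = (1103|7001)    [7001 ≡ 1 mod 8 ⇒ (2|7001) = +1]
  = (7001|1103)    [QR: 7001 ≡ 1 mod 4, sign kept]
  = (383|1103)    [7001 ≡ 383 mod 1103]
  = -(1103|383)    [QR: both ≡ 3 mod 4, sign flips]
  = -(337|383)    [1103 ≡ 337 mod 383]
  = -(383|337)    [QR: 337 ≡ 1 mod 4, sign kept]
  = -(46|337)    [383 ≡ 46 mod 337]
  = -(23|337)    [337 ≡ 1 mod 8 ⇒ (2|337) = +1]
  = -(337|23)    [QR: 337 ≡ 1 mod 4, sign kept]
  = -(15|23)    [337 ≡ 15 mod 23]
  = (23|15)    [QR: both ≡ 3 mod 4, sign flips]
  = (8|15)    [23 ≡ 8 mod 15]
  = (1|15)    [15 ≡ 7 mod 8 ⇒ (2|15)^3 = +1]
  = 1    [(1|15) = 1]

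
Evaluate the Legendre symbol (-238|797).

1

Pull out -1: (-238|797) = (-1|797)·(238|797). Since 797 ≡ 1 (mod 4), (-1|797) = +1. Now have (238|797).
Factor out 2: 238 = 2·119. Since 797 ≡ 5 (mod 8), (2|797) = -1. Now have -(119|797).
797 ≡ 1 (mod 4), so quadratic reciprocity gives (119|797) = (797|119). Reduce: 797 ≡ 83 (mod 119). Now have -(83|119).
Both 83 ≡ 3 and 119 ≡ 3 (mod 4), so reciprocity gives (83|119) = -(119|83). Reduce: 119 ≡ 36 (mod 83). Now have (36|83).
Factor out 2: 36 = 2^2·9. Since 83 ≡ 3 (mod 8), (2|83) = -1, and (2|83)^2 = +1. Now have (9|83).
9 ≡ 1 (mod 4), so quadratic reciprocity gives (9|83) = (83|9). Reduce: 83 ≡ 2 (mod 9). Now have (2|9).
Factor out 2: 2 = 2. Since 9 ≡ 1 (mod 8), (2|9) = +1. Now have (1|9).
(1|9) = 1. Collecting the sign factors: 1.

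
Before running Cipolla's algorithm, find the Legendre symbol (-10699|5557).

1

(-10699|5557)
  = (415|5557)    [-10699 ≡ 415 mod 5557]
  = (5557|415)    [QR: 5557 ≡ 1 mod 4, sign kept]
  = (162|415)    [5557 ≡ 162 mod 415]
  = (81|415)    [415 ≡ 7 mod 8 ⇒ (2|415) = +1]
  = (415|81)    [QR: 81 ≡ 1 mod 4, sign kept]
  = (10|81)    [415 ≡ 10 mod 81]
  = (5|81)    [81 ≡ 1 mod 8 ⇒ (2|81) = +1]
  = (81|5)    [QR: 5 ≡ 1 mod 4, sign kept]
  = (1|5)    [81 ≡ 1 mod 5]
  = 1    [(1|5) = 1]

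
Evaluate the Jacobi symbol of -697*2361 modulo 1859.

1

By multiplicativity, (-697·2361/1859) = (-697/1859)·(2361/1859).
First factor (-697/1859):
Reduce the numerator: -697 ≡ 1162 (mod 1859), so (-697/1859) = (1162/1859).
Factor out 2: 1162 = 2·581. Since 1859 ≡ 3 (mod 8), (2/1859) = -1. Now have -(581/1859).
581 ≡ 1 (mod 4), so quadratic reciprocity gives (581/1859) = (1859/581). Reduce: 1859 ≡ 116 (mod 581). Now have -(116/581).
Factor out 2: 116 = 2^2·29. Since 581 ≡ 5 (mod 8), (2/581) = -1, and (2/581)^2 = +1. Now have -(29/581).
29 ≡ 1 (mod 4), so quadratic reciprocity gives (29/581) = (581/29). Reduce: 581 ≡ 1 (mod 29). Now have -(1/29).
(1/29) = 1. Collecting the sign factors: -1.
Second factor (2361/1859):
Reduce the numerator: 2361 ≡ 502 (mod 1859), so (2361/1859) = (502/1859).
Factor out 2: 502 = 2·251. Since 1859 ≡ 3 (mod 8), (2/1859) = -1. Now have -(251/1859).
Both 251 ≡ 3 and 1859 ≡ 3 (mod 4), so reciprocity gives (251/1859) = -(1859/251). Reduce: 1859 ≡ 102 (mod 251). Now have (102/251).
Factor out 2: 102 = 2·51. Since 251 ≡ 3 (mod 8), (2/251) = -1. Now have -(51/251).
Both 51 ≡ 3 and 251 ≡ 3 (mod 4), so reciprocity gives (51/251) = -(251/51). Reduce: 251 ≡ 47 (mod 51). Now have (47/51).
Both 47 ≡ 3 and 51 ≡ 3 (mod 4), so reciprocity gives (47/51) = -(51/47). Reduce: 51 ≡ 4 (mod 47). Now have -(4/47).
Factor out 2: 4 = 2^2. Since 47 ≡ 7 (mod 8), (2/47) = +1, and (2/47)^2 = +1. Now have -(1/47).
(1/47) = 1. Collecting the sign factors: -1.
Product: (-1)·(-1) = 1.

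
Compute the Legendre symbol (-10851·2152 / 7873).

By multiplicativity, (-10851·2152 / 7873) = (-10851 / 7873)·(2152 / 7873).
First factor (-10851 / 7873):
(-10851 / 7873)
  = (4895 / 7873)    [-10851 ≡ 4895 mod 7873]
  = (7873 / 4895)    [QR: 7873 ≡ 1 mod 4, sign kept]
  = (2978 / 4895)    [7873 ≡ 2978 mod 4895]
  = (1489 / 4895)    [4895 ≡ 7 mod 8 ⇒ (2 / 4895) = +1]
  = (4895 / 1489)    [QR: 1489 ≡ 1 mod 4, sign kept]
  = (428 / 1489)    [4895 ≡ 428 mod 1489]
  = (107 / 1489)    [1489 ≡ 1 mod 8 ⇒ (2 / 1489)^2 = +1]
  = (1489 / 107)    [QR: 1489 ≡ 1 mod 4, sign kept]
  = (98 / 107)    [1489 ≡ 98 mod 107]
  = -(49 / 107)    [107 ≡ 3 mod 8 ⇒ (2 / 107) = -1]
  = -(107 / 49)    [QR: 49 ≡ 1 mod 4, sign kept]
  = -(9 / 49)    [107 ≡ 9 mod 49]
  = -(49 / 9)    [QR: 9 ≡ 1 mod 4, sign kept]
  = -(4 / 9)    [49 ≡ 4 mod 9]
  = -(1 / 9)    [9 ≡ 1 mod 8 ⇒ (2 / 9)^2 = +1]
  = -1    [(1 / 9) = 1]
Second factor (2152 / 7873):
(2152 / 7873)
  = (269 / 7873)    [7873 ≡ 1 mod 8 ⇒ (2 / 7873)^3 = +1]
  = (7873 / 269)    [QR: 269 ≡ 1 mod 4, sign kept]
  = (72 / 269)    [7873 ≡ 72 mod 269]
  = -(9 / 269)    [269 ≡ 5 mod 8 ⇒ (2 / 269)^3 = -1]
  = -(269 / 9)    [QR: 9 ≡ 1 mod 4, sign kept]
  = -(8 / 9)    [269 ≡ 8 mod 9]
  = -(1 / 9)    [9 ≡ 1 mod 8 ⇒ (2 / 9)^3 = +1]
  = -1    [(1 / 9) = 1]
Product: (-1)·(-1) = 1.

1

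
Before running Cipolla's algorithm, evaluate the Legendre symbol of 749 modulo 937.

749 ≡ 1 (mod 4), so quadratic reciprocity gives (749/937) = (937/749). Reduce: 937 ≡ 188 (mod 749). Now have (188/749).
Factor out 2: 188 = 2^2·47. Since 749 ≡ 5 (mod 8), (2/749) = -1, and (2/749)^2 = +1. Now have (47/749).
749 ≡ 1 (mod 4), so quadratic reciprocity gives (47/749) = (749/47). Reduce: 749 ≡ 44 (mod 47). Now have (44/47).
Factor out 2: 44 = 2^2·11. Since 47 ≡ 7 (mod 8), (2/47) = +1, and (2/47)^2 = +1. Now have (11/47).
Both 11 ≡ 3 and 47 ≡ 3 (mod 4), so reciprocity gives (11/47) = -(47/11). Reduce: 47 ≡ 3 (mod 11). Now have -(3/11).
Both 3 ≡ 3 and 11 ≡ 3 (mod 4), so reciprocity gives (3/11) = -(11/3). Reduce: 11 ≡ 2 (mod 3). Now have (2/3).
Factor out 2: 2 = 2. Since 3 ≡ 3 (mod 8), (2/3) = -1. Now have -(1/3).
(1/3) = 1. Collecting the sign factors: -1.

-1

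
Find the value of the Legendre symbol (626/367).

(626/367)
  = (259/367)    [626 ≡ 259 mod 367]
  = -(367/259)    [QR: both ≡ 3 mod 4, sign flips]
  = -(108/259)    [367 ≡ 108 mod 259]
  = -(27/259)    [259 ≡ 3 mod 8 ⇒ (2/259)^2 = +1]
  = (259/27)    [QR: both ≡ 3 mod 4, sign flips]
  = (16/27)    [259 ≡ 16 mod 27]
  = (1/27)    [27 ≡ 3 mod 8 ⇒ (2/27)^4 = +1]
  = 1    [(1/27) = 1]

1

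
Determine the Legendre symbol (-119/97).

Reduce the numerator: -119 ≡ 75 (mod 97), so (-119/97) = (75/97).
97 ≡ 1 (mod 4), so quadratic reciprocity gives (75/97) = (97/75). Reduce: 97 ≡ 22 (mod 75). Now have (22/75).
Factor out 2: 22 = 2·11. Since 75 ≡ 3 (mod 8), (2/75) = -1. Now have -(11/75).
Both 11 ≡ 3 and 75 ≡ 3 (mod 4), so reciprocity gives (11/75) = -(75/11). Reduce: 75 ≡ 9 (mod 11). Now have (9/11).
9 ≡ 1 (mod 4), so quadratic reciprocity gives (9/11) = (11/9). Reduce: 11 ≡ 2 (mod 9). Now have (2/9).
Factor out 2: 2 = 2. Since 9 ≡ 1 (mod 8), (2/9) = +1. Now have (1/9).
(1/9) = 1. Collecting the sign factors: 1.

1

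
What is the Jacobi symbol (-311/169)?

1

Reduce the numerator: -311 ≡ 27 (mod 169), so (-311/169) = (27/169).
169 ≡ 1 (mod 4), so quadratic reciprocity gives (27/169) = (169/27). Reduce: 169 ≡ 7 (mod 27). Now have (7/27).
Both 7 ≡ 3 and 27 ≡ 3 (mod 4), so reciprocity gives (7/27) = -(27/7). Reduce: 27 ≡ 6 (mod 7). Now have -(6/7).
Factor out 2: 6 = 2·3. Since 7 ≡ 7 (mod 8), (2/7) = +1. Now have -(3/7).
Both 3 ≡ 3 and 7 ≡ 3 (mod 4), so reciprocity gives (3/7) = -(7/3). Reduce: 7 ≡ 1 (mod 3). Now have (1/3).
(1/3) = 1. Collecting the sign factors: 1.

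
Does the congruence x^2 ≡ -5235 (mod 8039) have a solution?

Reduce the numerator: -5235 ≡ 2804 (mod 8039), so (-5235/8039) = (2804/8039).
Factor out 2: 2804 = 2^2·701. Since 8039 ≡ 7 (mod 8), (2/8039) = +1, and (2/8039)^2 = +1. Now have (701/8039).
701 ≡ 1 (mod 4), so quadratic reciprocity gives (701/8039) = (8039/701). Reduce: 8039 ≡ 328 (mod 701). Now have (328/701).
Factor out 2: 328 = 2^3·41. Since 701 ≡ 5 (mod 8), (2/701) = -1, and (2/701)^3 = -1. Now have -(41/701).
41 ≡ 1 (mod 4), so quadratic reciprocity gives (41/701) = (701/41). Reduce: 701 ≡ 4 (mod 41). Now have -(4/41).
Factor out 2: 4 = 2^2. Since 41 ≡ 1 (mod 8), (2/41) = +1, and (2/41)^2 = +1. Now have -(1/41).
(1/41) = 1. Collecting the sign factors: -1.
The Legendre symbol is -1, so x^2 ≡ -5235 (mod 8039) has no solution.

no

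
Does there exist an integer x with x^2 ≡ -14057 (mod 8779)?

(-14057/8779)
  = (3501/8779)    [-14057 ≡ 3501 mod 8779]
  = (8779/3501)    [QR: 3501 ≡ 1 mod 4, sign kept]
  = (1777/3501)    [8779 ≡ 1777 mod 3501]
  = (3501/1777)    [QR: 1777 ≡ 1 mod 4, sign kept]
  = (1724/1777)    [3501 ≡ 1724 mod 1777]
  = (431/1777)    [1777 ≡ 1 mod 8 ⇒ (2/1777)^2 = +1]
  = (1777/431)    [QR: 1777 ≡ 1 mod 4, sign kept]
  = (53/431)    [1777 ≡ 53 mod 431]
  = (431/53)    [QR: 53 ≡ 1 mod 4, sign kept]
  = (7/53)    [431 ≡ 7 mod 53]
  = (53/7)    [QR: 53 ≡ 1 mod 4, sign kept]
  = (4/7)    [53 ≡ 4 mod 7]
  = (1/7)    [7 ≡ 7 mod 8 ⇒ (2/7)^2 = +1]
  = 1    [(1/7) = 1]
(-14057/8779) = 1, and 8779 is prime, so -14057 is a quadratic residue mod 8779.

yes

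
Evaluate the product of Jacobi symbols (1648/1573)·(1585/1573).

1

By multiplicativity, (1648·1585/1573) = (1648/1573)·(1585/1573).
First factor (1648/1573):
Reduce the numerator: 1648 ≡ 75 (mod 1573), so (1648/1573) = (75/1573).
1573 ≡ 1 (mod 4), so quadratic reciprocity gives (75/1573) = (1573/75). Reduce: 1573 ≡ 73 (mod 75). Now have (73/75).
73 ≡ 1 (mod 4), so quadratic reciprocity gives (73/75) = (75/73). Reduce: 75 ≡ 2 (mod 73). Now have (2/73).
Factor out 2: 2 = 2. Since 73 ≡ 1 (mod 8), (2/73) = +1. Now have (1/73).
(1/73) = 1. Collecting the sign factors: 1.
Second factor (1585/1573):
Reduce the numerator: 1585 ≡ 12 (mod 1573), so (1585/1573) = (12/1573).
Factor out 2: 12 = 2^2·3. Since 1573 ≡ 5 (mod 8), (2/1573) = -1, and (2/1573)^2 = +1. Now have (3/1573).
1573 ≡ 1 (mod 4), so quadratic reciprocity gives (3/1573) = (1573/3). Reduce: 1573 ≡ 1 (mod 3). Now have (1/3).
(1/3) = 1. Collecting the sign factors: 1.
Product: (1)·(1) = 1.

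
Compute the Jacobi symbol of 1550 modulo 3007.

Factor out 2: 1550 = 2·775. Since 3007 ≡ 7 (mod 8), (2/3007) = +1. Now have (775/3007).
Both 775 ≡ 3 and 3007 ≡ 3 (mod 4), so reciprocity gives (775/3007) = -(3007/775). Reduce: 3007 ≡ 682 (mod 775). Now have -(682/775).
Factor out 2: 682 = 2·341. Since 775 ≡ 7 (mod 8), (2/775) = +1. Now have -(341/775).
341 ≡ 1 (mod 4), so quadratic reciprocity gives (341/775) = (775/341). Reduce: 775 ≡ 93 (mod 341). Now have -(93/341).
93 ≡ 1 (mod 4), so quadratic reciprocity gives (93/341) = (341/93). Reduce: 341 ≡ 62 (mod 93). Now have -(62/93).
Factor out 2: 62 = 2·31. Since 93 ≡ 5 (mod 8), (2/93) = -1. Now have (31/93).
93 ≡ 1 (mod 4), so quadratic reciprocity gives (31/93) = (93/31). Reduce: 93 ≡ 0 (mod 31). Now have (0/31).
The numerator is now 0 with denominator 31 > 1: the symbol is 0.

0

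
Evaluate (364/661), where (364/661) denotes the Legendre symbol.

1

Factor out 2: 364 = 2^2·91. Since 661 ≡ 5 (mod 8), (2/661) = -1, and (2/661)^2 = +1. Now have (91/661).
661 ≡ 1 (mod 4), so quadratic reciprocity gives (91/661) = (661/91). Reduce: 661 ≡ 24 (mod 91). Now have (24/91).
Factor out 2: 24 = 2^3·3. Since 91 ≡ 3 (mod 8), (2/91) = -1, and (2/91)^3 = -1. Now have -(3/91).
Both 3 ≡ 3 and 91 ≡ 3 (mod 4), so reciprocity gives (3/91) = -(91/3). Reduce: 91 ≡ 1 (mod 3). Now have (1/3).
(1/3) = 1. Collecting the sign factors: 1.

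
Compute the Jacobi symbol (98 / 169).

1

(98 / 169)
  = (49 / 169)    [169 ≡ 1 mod 8 ⇒ (2 / 169) = +1]
  = (169 / 49)    [QR: 49 ≡ 1 mod 4, sign kept]
  = (22 / 49)    [169 ≡ 22 mod 49]
  = (11 / 49)    [49 ≡ 1 mod 8 ⇒ (2 / 49) = +1]
  = (49 / 11)    [QR: 49 ≡ 1 mod 4, sign kept]
  = (5 / 11)    [49 ≡ 5 mod 11]
  = (11 / 5)    [QR: 5 ≡ 1 mod 4, sign kept]
  = (1 / 5)    [11 ≡ 1 mod 5]
  = 1    [(1 / 5) = 1]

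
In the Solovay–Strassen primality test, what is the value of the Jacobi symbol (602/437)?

-1

(602/437)
  = (165/437)    [602 ≡ 165 mod 437]
  = (437/165)    [QR: 165 ≡ 1 mod 4, sign kept]
  = (107/165)    [437 ≡ 107 mod 165]
  = (165/107)    [QR: 165 ≡ 1 mod 4, sign kept]
  = (58/107)    [165 ≡ 58 mod 107]
  = -(29/107)    [107 ≡ 3 mod 8 ⇒ (2/107) = -1]
  = -(107/29)    [QR: 29 ≡ 1 mod 4, sign kept]
  = -(20/29)    [107 ≡ 20 mod 29]
  = -(5/29)    [29 ≡ 5 mod 8 ⇒ (2/29)^2 = +1]
  = -(29/5)    [QR: 5 ≡ 1 mod 4, sign kept]
  = -(4/5)    [29 ≡ 4 mod 5]
  = -(1/5)    [5 ≡ 5 mod 8 ⇒ (2/5)^2 = +1]
  = -1    [(1/5) = 1]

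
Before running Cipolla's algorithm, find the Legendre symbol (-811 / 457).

Pull out -1: (-811 / 457) = (-1 / 457)·(811 / 457). Since 457 ≡ 1 (mod 4), (-1 / 457) = +1. Now have (811 / 457).
Reduce the numerator: 811 ≡ 354 (mod 457), so (811 / 457) = (354 / 457).
Factor out 2: 354 = 2·177. Since 457 ≡ 1 (mod 8), (2 / 457) = +1. Now have (177 / 457).
177 ≡ 1 (mod 4), so quadratic reciprocity gives (177 / 457) = (457 / 177). Reduce: 457 ≡ 103 (mod 177). Now have (103 / 177).
177 ≡ 1 (mod 4), so quadratic reciprocity gives (103 / 177) = (177 / 103). Reduce: 177 ≡ 74 (mod 103). Now have (74 / 103).
Factor out 2: 74 = 2·37. Since 103 ≡ 7 (mod 8), (2 / 103) = +1. Now have (37 / 103).
37 ≡ 1 (mod 4), so quadratic reciprocity gives (37 / 103) = (103 / 37). Reduce: 103 ≡ 29 (mod 37). Now have (29 / 37).
29 ≡ 1 (mod 4), so quadratic reciprocity gives (29 / 37) = (37 / 29). Reduce: 37 ≡ 8 (mod 29). Now have (8 / 29).
Factor out 2: 8 = 2^3. Since 29 ≡ 5 (mod 8), (2 / 29) = -1, and (2 / 29)^3 = -1. Now have -(1 / 29).
(1 / 29) = 1. Collecting the sign factors: -1.

-1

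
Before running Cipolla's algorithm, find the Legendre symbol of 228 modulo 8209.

Factor out 2: 228 = 2^2·57. Since 8209 ≡ 1 (mod 8), (2|8209) = +1, and (2|8209)^2 = +1. Now have (57|8209).
57 ≡ 1 (mod 4), so quadratic reciprocity gives (57|8209) = (8209|57). Reduce: 8209 ≡ 1 (mod 57). Now have (1|57).
(1|57) = 1. Collecting the sign factors: 1.

1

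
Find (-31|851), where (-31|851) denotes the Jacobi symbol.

1

(-31|851)
  = (820|851)    [-31 ≡ 820 mod 851]
  = (205|851)    [851 ≡ 3 mod 8 ⇒ (2|851)^2 = +1]
  = (851|205)    [QR: 205 ≡ 1 mod 4, sign kept]
  = (31|205)    [851 ≡ 31 mod 205]
  = (205|31)    [QR: 205 ≡ 1 mod 4, sign kept]
  = (19|31)    [205 ≡ 19 mod 31]
  = -(31|19)    [QR: both ≡ 3 mod 4, sign flips]
  = -(12|19)    [31 ≡ 12 mod 19]
  = -(3|19)    [19 ≡ 3 mod 8 ⇒ (2|19)^2 = +1]
  = (19|3)    [QR: both ≡ 3 mod 4, sign flips]
  = (1|3)    [19 ≡ 1 mod 3]
  = 1    [(1|3) = 1]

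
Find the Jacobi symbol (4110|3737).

Reduce the numerator: 4110 ≡ 373 (mod 3737), so (4110|3737) = (373|3737).
373 ≡ 1 (mod 4), so quadratic reciprocity gives (373|3737) = (3737|373). Reduce: 3737 ≡ 7 (mod 373). Now have (7|373).
373 ≡ 1 (mod 4), so quadratic reciprocity gives (7|373) = (373|7). Reduce: 373 ≡ 2 (mod 7). Now have (2|7).
Factor out 2: 2 = 2. Since 7 ≡ 7 (mod 8), (2|7) = +1. Now have (1|7).
(1|7) = 1. Collecting the sign factors: 1.

1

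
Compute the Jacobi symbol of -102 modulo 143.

1

(-102/143)
  = -(102/143)    [143 ≡ 3 mod 4 ⇒ (-1/143) = -1]
  = -(51/143)    [143 ≡ 7 mod 8 ⇒ (2/143) = +1]
  = (143/51)    [QR: both ≡ 3 mod 4, sign flips]
  = (41/51)    [143 ≡ 41 mod 51]
  = (51/41)    [QR: 41 ≡ 1 mod 4, sign kept]
  = (10/41)    [51 ≡ 10 mod 41]
  = (5/41)    [41 ≡ 1 mod 8 ⇒ (2/41) = +1]
  = (41/5)    [QR: 5 ≡ 1 mod 4, sign kept]
  = (1/5)    [41 ≡ 1 mod 5]
  = 1    [(1/5) = 1]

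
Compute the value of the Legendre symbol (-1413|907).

-1

Reduce the numerator: -1413 ≡ 401 (mod 907), so (-1413|907) = (401|907).
401 ≡ 1 (mod 4), so quadratic reciprocity gives (401|907) = (907|401). Reduce: 907 ≡ 105 (mod 401). Now have (105|401).
105 ≡ 1 (mod 4), so quadratic reciprocity gives (105|401) = (401|105). Reduce: 401 ≡ 86 (mod 105). Now have (86|105).
Factor out 2: 86 = 2·43. Since 105 ≡ 1 (mod 8), (2|105) = +1. Now have (43|105).
105 ≡ 1 (mod 4), so quadratic reciprocity gives (43|105) = (105|43). Reduce: 105 ≡ 19 (mod 43). Now have (19|43).
Both 19 ≡ 3 and 43 ≡ 3 (mod 4), so reciprocity gives (19|43) = -(43|19). Reduce: 43 ≡ 5 (mod 19). Now have -(5|19).
5 ≡ 1 (mod 4), so quadratic reciprocity gives (5|19) = (19|5). Reduce: 19 ≡ 4 (mod 5). Now have -(4|5).
Factor out 2: 4 = 2^2. Since 5 ≡ 5 (mod 8), (2|5) = -1, and (2|5)^2 = +1. Now have -(1|5).
(1|5) = 1. Collecting the sign factors: -1.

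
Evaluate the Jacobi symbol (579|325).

(579|325)
  = (254|325)    [579 ≡ 254 mod 325]
  = -(127|325)    [325 ≡ 5 mod 8 ⇒ (2|325) = -1]
  = -(325|127)    [QR: 325 ≡ 1 mod 4, sign kept]
  = -(71|127)    [325 ≡ 71 mod 127]
  = (127|71)    [QR: both ≡ 3 mod 4, sign flips]
  = (56|71)    [127 ≡ 56 mod 71]
  = (7|71)    [71 ≡ 7 mod 8 ⇒ (2|71)^3 = +1]
  = -(71|7)    [QR: both ≡ 3 mod 4, sign flips]
  = -(1|7)    [71 ≡ 1 mod 7]
  = -1    [(1|7) = 1]

-1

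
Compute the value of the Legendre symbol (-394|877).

1

(-394|877)
  = (394|877)    [877 ≡ 1 mod 4 ⇒ (-1|877) = +1]
  = -(197|877)    [877 ≡ 5 mod 8 ⇒ (2|877) = -1]
  = -(877|197)    [QR: 197 ≡ 1 mod 4, sign kept]
  = -(89|197)    [877 ≡ 89 mod 197]
  = -(197|89)    [QR: 89 ≡ 1 mod 4, sign kept]
  = -(19|89)    [197 ≡ 19 mod 89]
  = -(89|19)    [QR: 89 ≡ 1 mod 4, sign kept]
  = -(13|19)    [89 ≡ 13 mod 19]
  = -(19|13)    [QR: 13 ≡ 1 mod 4, sign kept]
  = -(6|13)    [19 ≡ 6 mod 13]
  = (3|13)    [13 ≡ 5 mod 8 ⇒ (2|13) = -1]
  = (13|3)    [QR: 13 ≡ 1 mod 4, sign kept]
  = (1|3)    [13 ≡ 1 mod 3]
  = 1    [(1|3) = 1]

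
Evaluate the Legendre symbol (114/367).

(114/367)
  = (57/367)    [367 ≡ 7 mod 8 ⇒ (2/367) = +1]
  = (367/57)    [QR: 57 ≡ 1 mod 4, sign kept]
  = (25/57)    [367 ≡ 25 mod 57]
  = (57/25)    [QR: 25 ≡ 1 mod 4, sign kept]
  = (7/25)    [57 ≡ 7 mod 25]
  = (25/7)    [QR: 25 ≡ 1 mod 4, sign kept]
  = (4/7)    [25 ≡ 4 mod 7]
  = (1/7)    [7 ≡ 7 mod 8 ⇒ (2/7)^2 = +1]
  = 1    [(1/7) = 1]

1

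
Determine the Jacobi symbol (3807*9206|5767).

1

By multiplicativity, (3807·9206|5767) = (3807|5767)·(9206|5767).
First factor (3807|5767):
(3807|5767)
  = -(5767|3807)    [QR: both ≡ 3 mod 4, sign flips]
  = -(1960|3807)    [5767 ≡ 1960 mod 3807]
  = -(245|3807)    [3807 ≡ 7 mod 8 ⇒ (2|3807)^3 = +1]
  = -(3807|245)    [QR: 245 ≡ 1 mod 4, sign kept]
  = -(132|245)    [3807 ≡ 132 mod 245]
  = -(33|245)    [245 ≡ 5 mod 8 ⇒ (2|245)^2 = +1]
  = -(245|33)    [QR: 33 ≡ 1 mod 4, sign kept]
  = -(14|33)    [245 ≡ 14 mod 33]
  = -(7|33)    [33 ≡ 1 mod 8 ⇒ (2|33) = +1]
  = -(33|7)    [QR: 33 ≡ 1 mod 4, sign kept]
  = -(5|7)    [33 ≡ 5 mod 7]
  = -(7|5)    [QR: 5 ≡ 1 mod 4, sign kept]
  = -(2|5)    [7 ≡ 2 mod 5]
  = (1|5)    [5 ≡ 5 mod 8 ⇒ (2|5) = -1]
  = 1    [(1|5) = 1]
Second factor (9206|5767):
(9206|5767)
  = (3439|5767)    [9206 ≡ 3439 mod 5767]
  = -(5767|3439)    [QR: both ≡ 3 mod 4, sign flips]
  = -(2328|3439)    [5767 ≡ 2328 mod 3439]
  = -(291|3439)    [3439 ≡ 7 mod 8 ⇒ (2|3439)^3 = +1]
  = (3439|291)    [QR: both ≡ 3 mod 4, sign flips]
  = (238|291)    [3439 ≡ 238 mod 291]
  = -(119|291)    [291 ≡ 3 mod 8 ⇒ (2|291) = -1]
  = (291|119)    [QR: both ≡ 3 mod 4, sign flips]
  = (53|119)    [291 ≡ 53 mod 119]
  = (119|53)    [QR: 53 ≡ 1 mod 4, sign kept]
  = (13|53)    [119 ≡ 13 mod 53]
  = (53|13)    [QR: 13 ≡ 1 mod 4, sign kept]
  = (1|13)    [53 ≡ 1 mod 13]
  = 1    [(1|13) = 1]
Product: (1)·(1) = 1.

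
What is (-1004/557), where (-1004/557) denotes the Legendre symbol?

(-1004/557)
  = (1004/557)    [557 ≡ 1 mod 4 ⇒ (-1/557) = +1]
  = (447/557)    [1004 ≡ 447 mod 557]
  = (557/447)    [QR: 557 ≡ 1 mod 4, sign kept]
  = (110/447)    [557 ≡ 110 mod 447]
  = (55/447)    [447 ≡ 7 mod 8 ⇒ (2/447) = +1]
  = -(447/55)    [QR: both ≡ 3 mod 4, sign flips]
  = -(7/55)    [447 ≡ 7 mod 55]
  = (55/7)    [QR: both ≡ 3 mod 4, sign flips]
  = (6/7)    [55 ≡ 6 mod 7]
  = (3/7)    [7 ≡ 7 mod 8 ⇒ (2/7) = +1]
  = -(7/3)    [QR: both ≡ 3 mod 4, sign flips]
  = -(1/3)    [7 ≡ 1 mod 3]
  = -1    [(1/3) = 1]

-1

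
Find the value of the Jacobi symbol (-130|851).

(-130|851)
  = (721|851)    [-130 ≡ 721 mod 851]
  = (851|721)    [QR: 721 ≡ 1 mod 4, sign kept]
  = (130|721)    [851 ≡ 130 mod 721]
  = (65|721)    [721 ≡ 1 mod 8 ⇒ (2|721) = +1]
  = (721|65)    [QR: 65 ≡ 1 mod 4, sign kept]
  = (6|65)    [721 ≡ 6 mod 65]
  = (3|65)    [65 ≡ 1 mod 8 ⇒ (2|65) = +1]
  = (65|3)    [QR: 65 ≡ 1 mod 4, sign kept]
  = (2|3)    [65 ≡ 2 mod 3]
  = -(1|3)    [3 ≡ 3 mod 8 ⇒ (2|3) = -1]
  = -1    [(1|3) = 1]

-1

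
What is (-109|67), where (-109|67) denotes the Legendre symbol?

Pull out -1: (-109|67) = (-1|67)·(109|67). Since 67 ≡ 3 (mod 4), (-1|67) = -1. Now have -(109|67).
Reduce the numerator: 109 ≡ 42 (mod 67), so (109|67) = (42|67).
Factor out 2: 42 = 2·21. Since 67 ≡ 3 (mod 8), (2|67) = -1. Now have (21|67).
21 ≡ 1 (mod 4), so quadratic reciprocity gives (21|67) = (67|21). Reduce: 67 ≡ 4 (mod 21). Now have (4|21).
Factor out 2: 4 = 2^2. Since 21 ≡ 5 (mod 8), (2|21) = -1, and (2|21)^2 = +1. Now have (1|21).
(1|21) = 1. Collecting the sign factors: 1.

1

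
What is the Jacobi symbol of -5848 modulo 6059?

(-5848 / 6059)
  = (211 / 6059)    [-5848 ≡ 211 mod 6059]
  = -(6059 / 211)    [QR: both ≡ 3 mod 4, sign flips]
  = -(151 / 211)    [6059 ≡ 151 mod 211]
  = (211 / 151)    [QR: both ≡ 3 mod 4, sign flips]
  = (60 / 151)    [211 ≡ 60 mod 151]
  = (15 / 151)    [151 ≡ 7 mod 8 ⇒ (2 / 151)^2 = +1]
  = -(151 / 15)    [QR: both ≡ 3 mod 4, sign flips]
  = -(1 / 15)    [151 ≡ 1 mod 15]
  = -1    [(1 / 15) = 1]

-1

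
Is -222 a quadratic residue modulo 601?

(-222/601)
  = (379/601)    [-222 ≡ 379 mod 601]
  = (601/379)    [QR: 601 ≡ 1 mod 4, sign kept]
  = (222/379)    [601 ≡ 222 mod 379]
  = -(111/379)    [379 ≡ 3 mod 8 ⇒ (2/379) = -1]
  = (379/111)    [QR: both ≡ 3 mod 4, sign flips]
  = (46/111)    [379 ≡ 46 mod 111]
  = (23/111)    [111 ≡ 7 mod 8 ⇒ (2/111) = +1]
  = -(111/23)    [QR: both ≡ 3 mod 4, sign flips]
  = -(19/23)    [111 ≡ 19 mod 23]
  = (23/19)    [QR: both ≡ 3 mod 4, sign flips]
  = (4/19)    [23 ≡ 4 mod 19]
  = (1/19)    [19 ≡ 3 mod 8 ⇒ (2/19)^2 = +1]
  = 1    [(1/19) = 1]
(-222/601) = 1, and 601 is prime, so -222 is a quadratic residue mod 601.

yes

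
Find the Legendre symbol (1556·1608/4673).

1

By multiplicativity, (1556·1608/4673) = (1556/4673)·(1608/4673).
First factor (1556/4673):
(1556/4673)
  = (389/4673)    [4673 ≡ 1 mod 8 ⇒ (2/4673)^2 = +1]
  = (4673/389)    [QR: 389 ≡ 1 mod 4, sign kept]
  = (5/389)    [4673 ≡ 5 mod 389]
  = (389/5)    [QR: 5 ≡ 1 mod 4, sign kept]
  = (4/5)    [389 ≡ 4 mod 5]
  = (1/5)    [5 ≡ 5 mod 8 ⇒ (2/5)^2 = +1]
  = 1    [(1/5) = 1]
Second factor (1608/4673):
(1608/4673)
  = (201/4673)    [4673 ≡ 1 mod 8 ⇒ (2/4673)^3 = +1]
  = (4673/201)    [QR: 201 ≡ 1 mod 4, sign kept]
  = (50/201)    [4673 ≡ 50 mod 201]
  = (25/201)    [201 ≡ 1 mod 8 ⇒ (2/201) = +1]
  = (201/25)    [QR: 25 ≡ 1 mod 4, sign kept]
  = (1/25)    [201 ≡ 1 mod 25]
  = 1    [(1/25) = 1]
Product: (1)·(1) = 1.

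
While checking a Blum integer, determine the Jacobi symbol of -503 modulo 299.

1

Reduce the numerator: -503 ≡ 95 (mod 299), so (-503/299) = (95/299).
Both 95 ≡ 3 and 299 ≡ 3 (mod 4), so reciprocity gives (95/299) = -(299/95). Reduce: 299 ≡ 14 (mod 95). Now have -(14/95).
Factor out 2: 14 = 2·7. Since 95 ≡ 7 (mod 8), (2/95) = +1. Now have -(7/95).
Both 7 ≡ 3 and 95 ≡ 3 (mod 4), so reciprocity gives (7/95) = -(95/7). Reduce: 95 ≡ 4 (mod 7). Now have (4/7).
Factor out 2: 4 = 2^2. Since 7 ≡ 7 (mod 8), (2/7) = +1, and (2/7)^2 = +1. Now have (1/7).
(1/7) = 1. Collecting the sign factors: 1.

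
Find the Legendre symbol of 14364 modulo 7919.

Reduce the numerator: 14364 ≡ 6445 (mod 7919), so (14364 / 7919) = (6445 / 7919).
6445 ≡ 1 (mod 4), so quadratic reciprocity gives (6445 / 7919) = (7919 / 6445). Reduce: 7919 ≡ 1474 (mod 6445). Now have (1474 / 6445).
Factor out 2: 1474 = 2·737. Since 6445 ≡ 5 (mod 8), (2 / 6445) = -1. Now have -(737 / 6445).
737 ≡ 1 (mod 4), so quadratic reciprocity gives (737 / 6445) = (6445 / 737). Reduce: 6445 ≡ 549 (mod 737). Now have -(549 / 737).
549 ≡ 1 (mod 4), so quadratic reciprocity gives (549 / 737) = (737 / 549). Reduce: 737 ≡ 188 (mod 549). Now have -(188 / 549).
Factor out 2: 188 = 2^2·47. Since 549 ≡ 5 (mod 8), (2 / 549) = -1, and (2 / 549)^2 = +1. Now have -(47 / 549).
549 ≡ 1 (mod 4), so quadratic reciprocity gives (47 / 549) = (549 / 47). Reduce: 549 ≡ 32 (mod 47). Now have -(32 / 47).
Factor out 2: 32 = 2^5. Since 47 ≡ 7 (mod 8), (2 / 47) = +1, and (2 / 47)^5 = +1. Now have -(1 / 47).
(1 / 47) = 1. Collecting the sign factors: -1.

-1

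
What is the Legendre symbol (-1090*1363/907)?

By multiplicativity, (-1090·1363/907) = (-1090/907)·(1363/907).
First factor (-1090/907):
Reduce the numerator: -1090 ≡ 724 (mod 907), so (-1090/907) = (724/907).
Factor out 2: 724 = 2^2·181. Since 907 ≡ 3 (mod 8), (2/907) = -1, and (2/907)^2 = +1. Now have (181/907).
181 ≡ 1 (mod 4), so quadratic reciprocity gives (181/907) = (907/181). Reduce: 907 ≡ 2 (mod 181). Now have (2/181).
Factor out 2: 2 = 2. Since 181 ≡ 5 (mod 8), (2/181) = -1. Now have -(1/181).
(1/181) = 1. Collecting the sign factors: -1.
Second factor (1363/907):
Reduce the numerator: 1363 ≡ 456 (mod 907), so (1363/907) = (456/907).
Factor out 2: 456 = 2^3·57. Since 907 ≡ 3 (mod 8), (2/907) = -1, and (2/907)^3 = -1. Now have -(57/907).
57 ≡ 1 (mod 4), so quadratic reciprocity gives (57/907) = (907/57). Reduce: 907 ≡ 52 (mod 57). Now have -(52/57).
Factor out 2: 52 = 2^2·13. Since 57 ≡ 1 (mod 8), (2/57) = +1, and (2/57)^2 = +1. Now have -(13/57).
13 ≡ 1 (mod 4), so quadratic reciprocity gives (13/57) = (57/13). Reduce: 57 ≡ 5 (mod 13). Now have -(5/13).
5 ≡ 1 (mod 4), so quadratic reciprocity gives (5/13) = (13/5). Reduce: 13 ≡ 3 (mod 5). Now have -(3/5).
5 ≡ 1 (mod 4), so quadratic reciprocity gives (3/5) = (5/3). Reduce: 5 ≡ 2 (mod 3). Now have -(2/3).
Factor out 2: 2 = 2. Since 3 ≡ 3 (mod 8), (2/3) = -1. Now have (1/3).
(1/3) = 1. Collecting the sign factors: 1.
Product: (-1)·(1) = -1.

-1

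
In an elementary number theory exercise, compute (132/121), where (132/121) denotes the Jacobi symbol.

0

Reduce the numerator: 132 ≡ 11 (mod 121), so (132/121) = (11/121).
121 ≡ 1 (mod 4), so quadratic reciprocity gives (11/121) = (121/11). Reduce: 121 ≡ 0 (mod 11). Now have (0/11).
The numerator is now 0 with denominator 11 > 1: the symbol is 0.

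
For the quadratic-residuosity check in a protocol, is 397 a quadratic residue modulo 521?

397 ≡ 1 (mod 4), so quadratic reciprocity gives (397/521) = (521/397). Reduce: 521 ≡ 124 (mod 397). Now have (124/397).
Factor out 2: 124 = 2^2·31. Since 397 ≡ 5 (mod 8), (2/397) = -1, and (2/397)^2 = +1. Now have (31/397).
397 ≡ 1 (mod 4), so quadratic reciprocity gives (31/397) = (397/31). Reduce: 397 ≡ 25 (mod 31). Now have (25/31).
25 ≡ 1 (mod 4), so quadratic reciprocity gives (25/31) = (31/25). Reduce: 31 ≡ 6 (mod 25). Now have (6/25).
Factor out 2: 6 = 2·3. Since 25 ≡ 1 (mod 8), (2/25) = +1. Now have (3/25).
25 ≡ 1 (mod 4), so quadratic reciprocity gives (3/25) = (25/3). Reduce: 25 ≡ 1 (mod 3). Now have (1/3).
(1/3) = 1. Collecting the sign factors: 1.
(397/521) = 1, and 521 is prime, so 397 is a quadratic residue mod 521.

yes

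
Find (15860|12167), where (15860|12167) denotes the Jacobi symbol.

1

(15860|12167)
  = (3693|12167)    [15860 ≡ 3693 mod 12167]
  = (12167|3693)    [QR: 3693 ≡ 1 mod 4, sign kept]
  = (1088|3693)    [12167 ≡ 1088 mod 3693]
  = (17|3693)    [3693 ≡ 5 mod 8 ⇒ (2|3693)^6 = +1]
  = (3693|17)    [QR: 17 ≡ 1 mod 4, sign kept]
  = (4|17)    [3693 ≡ 4 mod 17]
  = (1|17)    [17 ≡ 1 mod 8 ⇒ (2|17)^2 = +1]
  = 1    [(1|17) = 1]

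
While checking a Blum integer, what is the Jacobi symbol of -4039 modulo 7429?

1

Reduce the numerator: -4039 ≡ 3390 (mod 7429), so (-4039/7429) = (3390/7429).
Factor out 2: 3390 = 2·1695. Since 7429 ≡ 5 (mod 8), (2/7429) = -1. Now have -(1695/7429).
7429 ≡ 1 (mod 4), so quadratic reciprocity gives (1695/7429) = (7429/1695). Reduce: 7429 ≡ 649 (mod 1695). Now have -(649/1695).
649 ≡ 1 (mod 4), so quadratic reciprocity gives (649/1695) = (1695/649). Reduce: 1695 ≡ 397 (mod 649). Now have -(397/649).
397 ≡ 1 (mod 4), so quadratic reciprocity gives (397/649) = (649/397). Reduce: 649 ≡ 252 (mod 397). Now have -(252/397).
Factor out 2: 252 = 2^2·63. Since 397 ≡ 5 (mod 8), (2/397) = -1, and (2/397)^2 = +1. Now have -(63/397).
397 ≡ 1 (mod 4), so quadratic reciprocity gives (63/397) = (397/63). Reduce: 397 ≡ 19 (mod 63). Now have -(19/63).
Both 19 ≡ 3 and 63 ≡ 3 (mod 4), so reciprocity gives (19/63) = -(63/19). Reduce: 63 ≡ 6 (mod 19). Now have (6/19).
Factor out 2: 6 = 2·3. Since 19 ≡ 3 (mod 8), (2/19) = -1. Now have -(3/19).
Both 3 ≡ 3 and 19 ≡ 3 (mod 4), so reciprocity gives (3/19) = -(19/3). Reduce: 19 ≡ 1 (mod 3). Now have (1/3).
(1/3) = 1. Collecting the sign factors: 1.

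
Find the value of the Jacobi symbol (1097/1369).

1

(1097/1369)
  = (1369/1097)    [QR: 1097 ≡ 1 mod 4, sign kept]
  = (272/1097)    [1369 ≡ 272 mod 1097]
  = (17/1097)    [1097 ≡ 1 mod 8 ⇒ (2/1097)^4 = +1]
  = (1097/17)    [QR: 17 ≡ 1 mod 4, sign kept]
  = (9/17)    [1097 ≡ 9 mod 17]
  = (17/9)    [QR: 9 ≡ 1 mod 4, sign kept]
  = (8/9)    [17 ≡ 8 mod 9]
  = (1/9)    [9 ≡ 1 mod 8 ⇒ (2/9)^3 = +1]
  = 1    [(1/9) = 1]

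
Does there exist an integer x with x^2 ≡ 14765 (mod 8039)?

no

Reduce the numerator: 14765 ≡ 6726 (mod 8039), so (14765/8039) = (6726/8039).
Factor out 2: 6726 = 2·3363. Since 8039 ≡ 7 (mod 8), (2/8039) = +1. Now have (3363/8039).
Both 3363 ≡ 3 and 8039 ≡ 3 (mod 4), so reciprocity gives (3363/8039) = -(8039/3363). Reduce: 8039 ≡ 1313 (mod 3363). Now have -(1313/3363).
1313 ≡ 1 (mod 4), so quadratic reciprocity gives (1313/3363) = (3363/1313). Reduce: 3363 ≡ 737 (mod 1313). Now have -(737/1313).
737 ≡ 1 (mod 4), so quadratic reciprocity gives (737/1313) = (1313/737). Reduce: 1313 ≡ 576 (mod 737). Now have -(576/737).
Factor out 2: 576 = 2^6·9. Since 737 ≡ 1 (mod 8), (2/737) = +1, and (2/737)^6 = +1. Now have -(9/737).
9 ≡ 1 (mod 4), so quadratic reciprocity gives (9/737) = (737/9). Reduce: 737 ≡ 8 (mod 9). Now have -(8/9).
Factor out 2: 8 = 2^3. Since 9 ≡ 1 (mod 8), (2/9) = +1, and (2/9)^3 = +1. Now have -(1/9).
(1/9) = 1. Collecting the sign factors: -1.
The Legendre symbol is -1, so x^2 ≡ 14765 (mod 8039) has no solution.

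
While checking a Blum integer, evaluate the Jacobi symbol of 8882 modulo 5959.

-1

(8882|5959)
  = (2923|5959)    [8882 ≡ 2923 mod 5959]
  = -(5959|2923)    [QR: both ≡ 3 mod 4, sign flips]
  = -(113|2923)    [5959 ≡ 113 mod 2923]
  = -(2923|113)    [QR: 113 ≡ 1 mod 4, sign kept]
  = -(98|113)    [2923 ≡ 98 mod 113]
  = -(49|113)    [113 ≡ 1 mod 8 ⇒ (2|113) = +1]
  = -(113|49)    [QR: 49 ≡ 1 mod 4, sign kept]
  = -(15|49)    [113 ≡ 15 mod 49]
  = -(49|15)    [QR: 49 ≡ 1 mod 4, sign kept]
  = -(4|15)    [49 ≡ 4 mod 15]
  = -(1|15)    [15 ≡ 7 mod 8 ⇒ (2|15)^2 = +1]
  = -1    [(1|15) = 1]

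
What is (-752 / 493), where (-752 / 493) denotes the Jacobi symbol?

-1

(-752 / 493)
  = (752 / 493)    [493 ≡ 1 mod 4 ⇒ (-1 / 493) = +1]
  = (259 / 493)    [752 ≡ 259 mod 493]
  = (493 / 259)    [QR: 493 ≡ 1 mod 4, sign kept]
  = (234 / 259)    [493 ≡ 234 mod 259]
  = -(117 / 259)    [259 ≡ 3 mod 8 ⇒ (2 / 259) = -1]
  = -(259 / 117)    [QR: 117 ≡ 1 mod 4, sign kept]
  = -(25 / 117)    [259 ≡ 25 mod 117]
  = -(117 / 25)    [QR: 25 ≡ 1 mod 4, sign kept]
  = -(17 / 25)    [117 ≡ 17 mod 25]
  = -(25 / 17)    [QR: 17 ≡ 1 mod 4, sign kept]
  = -(8 / 17)    [25 ≡ 8 mod 17]
  = -(1 / 17)    [17 ≡ 1 mod 8 ⇒ (2 / 17)^3 = +1]
  = -1    [(1 / 17) = 1]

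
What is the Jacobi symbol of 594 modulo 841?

1

Factor out 2: 594 = 2·297. Since 841 ≡ 1 (mod 8), (2 / 841) = +1. Now have (297 / 841).
297 ≡ 1 (mod 4), so quadratic reciprocity gives (297 / 841) = (841 / 297). Reduce: 841 ≡ 247 (mod 297). Now have (247 / 297).
297 ≡ 1 (mod 4), so quadratic reciprocity gives (247 / 297) = (297 / 247). Reduce: 297 ≡ 50 (mod 247). Now have (50 / 247).
Factor out 2: 50 = 2·25. Since 247 ≡ 7 (mod 8), (2 / 247) = +1. Now have (25 / 247).
25 ≡ 1 (mod 4), so quadratic reciprocity gives (25 / 247) = (247 / 25). Reduce: 247 ≡ 22 (mod 25). Now have (22 / 25).
Factor out 2: 22 = 2·11. Since 25 ≡ 1 (mod 8), (2 / 25) = +1. Now have (11 / 25).
25 ≡ 1 (mod 4), so quadratic reciprocity gives (11 / 25) = (25 / 11). Reduce: 25 ≡ 3 (mod 11). Now have (3 / 11).
Both 3 ≡ 3 and 11 ≡ 3 (mod 4), so reciprocity gives (3 / 11) = -(11 / 3). Reduce: 11 ≡ 2 (mod 3). Now have -(2 / 3).
Factor out 2: 2 = 2. Since 3 ≡ 3 (mod 8), (2 / 3) = -1. Now have (1 / 3).
(1 / 3) = 1. Collecting the sign factors: 1.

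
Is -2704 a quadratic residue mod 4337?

(-2704|4337)
  = (1633|4337)    [-2704 ≡ 1633 mod 4337]
  = (4337|1633)    [QR: 1633 ≡ 1 mod 4, sign kept]
  = (1071|1633)    [4337 ≡ 1071 mod 1633]
  = (1633|1071)    [QR: 1633 ≡ 1 mod 4, sign kept]
  = (562|1071)    [1633 ≡ 562 mod 1071]
  = (281|1071)    [1071 ≡ 7 mod 8 ⇒ (2|1071) = +1]
  = (1071|281)    [QR: 281 ≡ 1 mod 4, sign kept]
  = (228|281)    [1071 ≡ 228 mod 281]
  = (57|281)    [281 ≡ 1 mod 8 ⇒ (2|281)^2 = +1]
  = (281|57)    [QR: 57 ≡ 1 mod 4, sign kept]
  = (53|57)    [281 ≡ 53 mod 57]
  = (57|53)    [QR: 53 ≡ 1 mod 4, sign kept]
  = (4|53)    [57 ≡ 4 mod 53]
  = (1|53)    [53 ≡ 5 mod 8 ⇒ (2|53)^2 = +1]
  = 1    [(1|53) = 1]
(-2704|4337) = 1, and 4337 is prime, so -2704 is a quadratic residue mod 4337.

yes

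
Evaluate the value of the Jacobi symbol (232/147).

1

(232/147)
  = (85/147)    [232 ≡ 85 mod 147]
  = (147/85)    [QR: 85 ≡ 1 mod 4, sign kept]
  = (62/85)    [147 ≡ 62 mod 85]
  = -(31/85)    [85 ≡ 5 mod 8 ⇒ (2/85) = -1]
  = -(85/31)    [QR: 85 ≡ 1 mod 4, sign kept]
  = -(23/31)    [85 ≡ 23 mod 31]
  = (31/23)    [QR: both ≡ 3 mod 4, sign flips]
  = (8/23)    [31 ≡ 8 mod 23]
  = (1/23)    [23 ≡ 7 mod 8 ⇒ (2/23)^3 = +1]
  = 1    [(1/23) = 1]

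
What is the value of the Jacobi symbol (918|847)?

(918|847)
  = (71|847)    [918 ≡ 71 mod 847]
  = -(847|71)    [QR: both ≡ 3 mod 4, sign flips]
  = -(66|71)    [847 ≡ 66 mod 71]
  = -(33|71)    [71 ≡ 7 mod 8 ⇒ (2|71) = +1]
  = -(71|33)    [QR: 33 ≡ 1 mod 4, sign kept]
  = -(5|33)    [71 ≡ 5 mod 33]
  = -(33|5)    [QR: 5 ≡ 1 mod 4, sign kept]
  = -(3|5)    [33 ≡ 3 mod 5]
  = -(5|3)    [QR: 5 ≡ 1 mod 4, sign kept]
  = -(2|3)    [5 ≡ 2 mod 3]
  = (1|3)    [3 ≡ 3 mod 8 ⇒ (2|3) = -1]
  = 1    [(1|3) = 1]

1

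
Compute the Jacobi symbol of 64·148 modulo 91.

By multiplicativity, (64·148/91) = (64/91)·(148/91).
First factor (64/91):
Factor out 2: 64 = 2^6. Since 91 ≡ 3 (mod 8), (2/91) = -1, and (2/91)^6 = +1. Now have (1/91).
(1/91) = 1. Collecting the sign factors: 1.
Second factor (148/91):
Reduce the numerator: 148 ≡ 57 (mod 91), so (148/91) = (57/91).
57 ≡ 1 (mod 4), so quadratic reciprocity gives (57/91) = (91/57). Reduce: 91 ≡ 34 (mod 57). Now have (34/57).
Factor out 2: 34 = 2·17. Since 57 ≡ 1 (mod 8), (2/57) = +1. Now have (17/57).
17 ≡ 1 (mod 4), so quadratic reciprocity gives (17/57) = (57/17). Reduce: 57 ≡ 6 (mod 17). Now have (6/17).
Factor out 2: 6 = 2·3. Since 17 ≡ 1 (mod 8), (2/17) = +1. Now have (3/17).
17 ≡ 1 (mod 4), so quadratic reciprocity gives (3/17) = (17/3). Reduce: 17 ≡ 2 (mod 3). Now have (2/3).
Factor out 2: 2 = 2. Since 3 ≡ 3 (mod 8), (2/3) = -1. Now have -(1/3).
(1/3) = 1. Collecting the sign factors: -1.
Product: (1)·(-1) = -1.

-1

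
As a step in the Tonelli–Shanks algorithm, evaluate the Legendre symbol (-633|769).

(-633|769)
  = (633|769)    [769 ≡ 1 mod 4 ⇒ (-1|769) = +1]
  = (769|633)    [QR: 633 ≡ 1 mod 4, sign kept]
  = (136|633)    [769 ≡ 136 mod 633]
  = (17|633)    [633 ≡ 1 mod 8 ⇒ (2|633)^3 = +1]
  = (633|17)    [QR: 17 ≡ 1 mod 4, sign kept]
  = (4|17)    [633 ≡ 4 mod 17]
  = (1|17)    [17 ≡ 1 mod 8 ⇒ (2|17)^2 = +1]
  = 1    [(1|17) = 1]

1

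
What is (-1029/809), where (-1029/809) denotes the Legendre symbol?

-1

(-1029/809)
  = (1029/809)    [809 ≡ 1 mod 4 ⇒ (-1/809) = +1]
  = (220/809)    [1029 ≡ 220 mod 809]
  = (55/809)    [809 ≡ 1 mod 8 ⇒ (2/809)^2 = +1]
  = (809/55)    [QR: 809 ≡ 1 mod 4, sign kept]
  = (39/55)    [809 ≡ 39 mod 55]
  = -(55/39)    [QR: both ≡ 3 mod 4, sign flips]
  = -(16/39)    [55 ≡ 16 mod 39]
  = -(1/39)    [39 ≡ 7 mod 8 ⇒ (2/39)^4 = +1]
  = -1    [(1/39) = 1]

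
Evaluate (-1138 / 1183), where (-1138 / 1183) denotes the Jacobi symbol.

Reduce the numerator: -1138 ≡ 45 (mod 1183), so (-1138 / 1183) = (45 / 1183).
45 ≡ 1 (mod 4), so quadratic reciprocity gives (45 / 1183) = (1183 / 45). Reduce: 1183 ≡ 13 (mod 45). Now have (13 / 45).
13 ≡ 1 (mod 4), so quadratic reciprocity gives (13 / 45) = (45 / 13). Reduce: 45 ≡ 6 (mod 13). Now have (6 / 13).
Factor out 2: 6 = 2·3. Since 13 ≡ 5 (mod 8), (2 / 13) = -1. Now have -(3 / 13).
13 ≡ 1 (mod 4), so quadratic reciprocity gives (3 / 13) = (13 / 3). Reduce: 13 ≡ 1 (mod 3). Now have -(1 / 3).
(1 / 3) = 1. Collecting the sign factors: -1.

-1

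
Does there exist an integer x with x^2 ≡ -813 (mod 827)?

Reduce the numerator: -813 ≡ 14 (mod 827), so (-813|827) = (14|827).
Factor out 2: 14 = 2·7. Since 827 ≡ 3 (mod 8), (2|827) = -1. Now have -(7|827).
Both 7 ≡ 3 and 827 ≡ 3 (mod 4), so reciprocity gives (7|827) = -(827|7). Reduce: 827 ≡ 1 (mod 7). Now have (1|7).
(1|7) = 1. Collecting the sign factors: 1.
(-813|827) = 1, and 827 is prime, so -813 is a quadratic residue mod 827.

yes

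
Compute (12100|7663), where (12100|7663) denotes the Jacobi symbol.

(12100|7663)
  = (4437|7663)    [12100 ≡ 4437 mod 7663]
  = (7663|4437)    [QR: 4437 ≡ 1 mod 4, sign kept]
  = (3226|4437)    [7663 ≡ 3226 mod 4437]
  = -(1613|4437)    [4437 ≡ 5 mod 8 ⇒ (2|4437) = -1]
  = -(4437|1613)    [QR: 1613 ≡ 1 mod 4, sign kept]
  = -(1211|1613)    [4437 ≡ 1211 mod 1613]
  = -(1613|1211)    [QR: 1613 ≡ 1 mod 4, sign kept]
  = -(402|1211)    [1613 ≡ 402 mod 1211]
  = (201|1211)    [1211 ≡ 3 mod 8 ⇒ (2|1211) = -1]
  = (1211|201)    [QR: 201 ≡ 1 mod 4, sign kept]
  = (5|201)    [1211 ≡ 5 mod 201]
  = (201|5)    [QR: 5 ≡ 1 mod 4, sign kept]
  = (1|5)    [201 ≡ 1 mod 5]
  = 1    [(1|5) = 1]

1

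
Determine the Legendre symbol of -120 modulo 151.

(-120/151)
  = (31/151)    [-120 ≡ 31 mod 151]
  = -(151/31)    [QR: both ≡ 3 mod 4, sign flips]
  = -(27/31)    [151 ≡ 27 mod 31]
  = (31/27)    [QR: both ≡ 3 mod 4, sign flips]
  = (4/27)    [31 ≡ 4 mod 27]
  = (1/27)    [27 ≡ 3 mod 8 ⇒ (2/27)^2 = +1]
  = 1    [(1/27) = 1]

1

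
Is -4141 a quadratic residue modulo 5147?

yes

Reduce the numerator: -4141 ≡ 1006 (mod 5147), so (-4141/5147) = (1006/5147).
Factor out 2: 1006 = 2·503. Since 5147 ≡ 3 (mod 8), (2/5147) = -1. Now have -(503/5147).
Both 503 ≡ 3 and 5147 ≡ 3 (mod 4), so reciprocity gives (503/5147) = -(5147/503). Reduce: 5147 ≡ 117 (mod 503). Now have (117/503).
117 ≡ 1 (mod 4), so quadratic reciprocity gives (117/503) = (503/117). Reduce: 503 ≡ 35 (mod 117). Now have (35/117).
117 ≡ 1 (mod 4), so quadratic reciprocity gives (35/117) = (117/35). Reduce: 117 ≡ 12 (mod 35). Now have (12/35).
Factor out 2: 12 = 2^2·3. Since 35 ≡ 3 (mod 8), (2/35) = -1, and (2/35)^2 = +1. Now have (3/35).
Both 3 ≡ 3 and 35 ≡ 3 (mod 4), so reciprocity gives (3/35) = -(35/3). Reduce: 35 ≡ 2 (mod 3). Now have -(2/3).
Factor out 2: 2 = 2. Since 3 ≡ 3 (mod 8), (2/3) = -1. Now have (1/3).
(1/3) = 1. Collecting the sign factors: 1.
(-4141/5147) = 1, and 5147 is prime, so -4141 is a quadratic residue mod 5147.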